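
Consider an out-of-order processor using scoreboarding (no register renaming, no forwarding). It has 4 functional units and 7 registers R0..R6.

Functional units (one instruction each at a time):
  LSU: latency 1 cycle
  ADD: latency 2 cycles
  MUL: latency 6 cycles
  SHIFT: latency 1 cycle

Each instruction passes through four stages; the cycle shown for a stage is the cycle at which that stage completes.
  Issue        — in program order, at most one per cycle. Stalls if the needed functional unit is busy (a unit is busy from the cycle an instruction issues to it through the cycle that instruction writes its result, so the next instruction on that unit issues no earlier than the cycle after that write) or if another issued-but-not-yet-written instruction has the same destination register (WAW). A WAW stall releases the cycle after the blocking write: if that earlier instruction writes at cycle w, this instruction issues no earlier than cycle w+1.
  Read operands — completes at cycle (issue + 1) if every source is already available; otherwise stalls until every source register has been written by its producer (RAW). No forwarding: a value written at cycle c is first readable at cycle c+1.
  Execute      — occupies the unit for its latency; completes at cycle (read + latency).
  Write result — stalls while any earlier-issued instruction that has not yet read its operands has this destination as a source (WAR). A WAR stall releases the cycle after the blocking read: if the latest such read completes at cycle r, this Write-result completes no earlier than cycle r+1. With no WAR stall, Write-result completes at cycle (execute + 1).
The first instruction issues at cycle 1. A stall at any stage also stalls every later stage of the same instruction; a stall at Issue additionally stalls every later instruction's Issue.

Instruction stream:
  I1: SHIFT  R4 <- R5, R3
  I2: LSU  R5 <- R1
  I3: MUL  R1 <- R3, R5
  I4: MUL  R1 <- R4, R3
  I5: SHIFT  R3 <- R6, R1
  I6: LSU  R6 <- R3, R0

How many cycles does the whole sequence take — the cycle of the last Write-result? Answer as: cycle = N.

cycle = 28

cycle 1: I1→SHIFT
cycle 2: I1 RO | I2→LSU
cycle 3: I1 EX | I2 RO | I3→MUL
cycle 4: I1 WR R4 | I2 EX
cycle 5: I2 WR R5
cycle 6: I3 RO
cycle 12: I3 EX
cycle 13: I3 WR R1
cycle 14: I4→MUL
cycle 15: I4 RO | I5→SHIFT
cycle 16: I6→LSU
cycle 21: I4 EX
cycle 22: I4 WR R1
cycle 23: I5 RO
cycle 24: I5 EX
cycle 25: I5 WR R3
cycle 26: I6 RO
cycle 27: I6 EX
cycle 28: I6 WR R6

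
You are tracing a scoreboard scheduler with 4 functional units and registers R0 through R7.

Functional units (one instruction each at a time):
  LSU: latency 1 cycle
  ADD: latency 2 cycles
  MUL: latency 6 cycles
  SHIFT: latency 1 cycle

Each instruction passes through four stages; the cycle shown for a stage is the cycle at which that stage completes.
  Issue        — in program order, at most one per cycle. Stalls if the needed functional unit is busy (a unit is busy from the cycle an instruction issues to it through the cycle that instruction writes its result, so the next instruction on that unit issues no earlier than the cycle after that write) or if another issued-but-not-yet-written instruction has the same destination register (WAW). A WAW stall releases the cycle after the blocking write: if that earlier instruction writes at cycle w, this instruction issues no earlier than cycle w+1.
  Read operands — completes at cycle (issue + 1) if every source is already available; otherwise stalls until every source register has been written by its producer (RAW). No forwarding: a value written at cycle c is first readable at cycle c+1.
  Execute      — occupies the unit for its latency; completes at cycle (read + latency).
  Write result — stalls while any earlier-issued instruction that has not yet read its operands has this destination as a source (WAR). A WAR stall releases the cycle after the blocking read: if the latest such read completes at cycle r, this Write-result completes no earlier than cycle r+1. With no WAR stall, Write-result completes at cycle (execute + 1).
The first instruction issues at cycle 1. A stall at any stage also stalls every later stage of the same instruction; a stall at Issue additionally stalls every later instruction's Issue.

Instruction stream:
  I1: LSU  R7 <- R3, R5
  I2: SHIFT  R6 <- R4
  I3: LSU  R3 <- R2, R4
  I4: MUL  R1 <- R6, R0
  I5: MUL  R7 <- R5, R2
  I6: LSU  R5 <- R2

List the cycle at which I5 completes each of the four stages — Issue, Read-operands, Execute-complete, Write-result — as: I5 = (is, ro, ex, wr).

I5 = (15, 16, 22, 23)

c1: I1 issues→LSU
c2: I1 reads; I2 issues→SHIFT
c3: I1 exec-done; I2 reads
c4: I1 writes R7; I2 exec-done
c5: I2 writes R6; I3 issues→LSU
c6: I3 reads; I4 issues→MUL
c7: I3 exec-done; I4 reads
c8: I3 writes R3
c13: I4 exec-done
c14: I4 writes R1
c15: I5 issues→MUL
c16: I5 reads; I6 issues→LSU
c17: I6 reads
c18: I6 exec-done
c19: I6 writes R5
c22: I5 exec-done
c23: I5 writes R7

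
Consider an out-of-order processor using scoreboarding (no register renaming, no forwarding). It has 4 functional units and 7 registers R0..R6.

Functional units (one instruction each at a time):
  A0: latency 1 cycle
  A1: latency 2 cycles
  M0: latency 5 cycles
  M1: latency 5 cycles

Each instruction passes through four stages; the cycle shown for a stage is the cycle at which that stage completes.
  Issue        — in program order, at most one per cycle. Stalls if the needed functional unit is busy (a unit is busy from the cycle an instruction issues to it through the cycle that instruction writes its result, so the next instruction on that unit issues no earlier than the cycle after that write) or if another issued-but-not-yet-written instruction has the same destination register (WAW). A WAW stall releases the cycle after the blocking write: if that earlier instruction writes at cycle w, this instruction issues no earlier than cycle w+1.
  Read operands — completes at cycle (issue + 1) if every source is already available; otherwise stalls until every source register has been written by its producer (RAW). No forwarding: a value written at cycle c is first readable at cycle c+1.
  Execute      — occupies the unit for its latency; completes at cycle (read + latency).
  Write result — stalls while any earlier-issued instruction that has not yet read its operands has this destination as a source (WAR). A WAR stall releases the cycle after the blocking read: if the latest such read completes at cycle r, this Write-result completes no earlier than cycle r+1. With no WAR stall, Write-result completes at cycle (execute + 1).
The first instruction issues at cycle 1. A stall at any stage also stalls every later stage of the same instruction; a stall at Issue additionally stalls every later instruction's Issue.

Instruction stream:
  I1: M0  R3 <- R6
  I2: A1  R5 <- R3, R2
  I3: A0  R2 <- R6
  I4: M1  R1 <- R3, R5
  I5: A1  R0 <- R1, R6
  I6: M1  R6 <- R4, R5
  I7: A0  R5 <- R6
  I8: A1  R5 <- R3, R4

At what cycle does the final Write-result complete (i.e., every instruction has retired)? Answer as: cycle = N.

t=1  I1→M0
t=2  I1 RO | I2→A1
t=3  I3→A0
t=4  I3 RO | I4→M1
t=5  I3 EX
t=7  I1 EX
t=8  I1 WR R3
t=9  I2 RO
t=10  I3 WR R2
t=11  I2 EX
t=12  I2 WR R5
t=13  I4 RO | I5→A1
t=18  I4 EX
t=19  I4 WR R1
t=20  I5 RO | I6→M1
t=21  I6 RO | I7→A0
t=22  I5 EX
t=23  I5 WR R0
t=26  I6 EX
t=27  I6 WR R6
t=28  I7 RO
t=29  I7 EX
t=30  I7 WR R5
t=31  I8→A1
t=32  I8 RO
t=34  I8 EX
t=35  I8 WR R5

cycle = 35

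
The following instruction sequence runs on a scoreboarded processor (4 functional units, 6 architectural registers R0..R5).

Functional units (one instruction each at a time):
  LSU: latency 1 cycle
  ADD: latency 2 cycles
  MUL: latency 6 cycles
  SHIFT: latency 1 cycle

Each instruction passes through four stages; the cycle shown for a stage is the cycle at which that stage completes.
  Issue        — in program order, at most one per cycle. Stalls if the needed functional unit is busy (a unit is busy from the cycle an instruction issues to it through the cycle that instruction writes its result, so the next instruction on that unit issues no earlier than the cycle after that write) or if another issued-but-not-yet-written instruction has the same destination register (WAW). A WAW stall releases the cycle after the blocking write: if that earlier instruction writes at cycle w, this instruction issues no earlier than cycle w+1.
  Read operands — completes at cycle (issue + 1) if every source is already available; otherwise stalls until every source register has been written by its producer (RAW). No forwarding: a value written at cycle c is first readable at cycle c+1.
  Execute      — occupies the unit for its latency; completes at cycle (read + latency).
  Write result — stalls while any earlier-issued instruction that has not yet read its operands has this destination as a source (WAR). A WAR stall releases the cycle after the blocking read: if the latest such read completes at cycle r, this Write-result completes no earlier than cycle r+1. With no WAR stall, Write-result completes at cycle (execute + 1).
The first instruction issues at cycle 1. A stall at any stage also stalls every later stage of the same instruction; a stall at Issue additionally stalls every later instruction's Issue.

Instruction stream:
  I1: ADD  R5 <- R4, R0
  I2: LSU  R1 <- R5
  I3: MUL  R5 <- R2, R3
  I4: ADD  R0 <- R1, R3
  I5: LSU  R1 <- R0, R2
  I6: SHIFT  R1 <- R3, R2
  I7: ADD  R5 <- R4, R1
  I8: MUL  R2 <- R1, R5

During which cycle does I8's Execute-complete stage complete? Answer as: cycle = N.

cycle = 30

t=1  I1→ADD
t=2  I1 RO | I2→LSU
t=4  I1 EX
t=5  I1 WR R5
t=6  I2 RO | I3→MUL
t=7  I2 EX | I3 RO | I4→ADD
t=8  I2 WR R1
t=9  I4 RO | I5→LSU
t=11  I4 EX
t=12  I4 WR R0
t=13  I3 EX | I5 RO
t=14  I3 WR R5 | I5 EX
t=15  I5 WR R1
t=16  I6→SHIFT
t=17  I6 RO | I7→ADD
t=18  I6 EX | I8→MUL
t=19  I6 WR R1
t=20  I7 RO
t=22  I7 EX
t=23  I7 WR R5
t=24  I8 RO
t=30  I8 EX
t=31  I8 WR R2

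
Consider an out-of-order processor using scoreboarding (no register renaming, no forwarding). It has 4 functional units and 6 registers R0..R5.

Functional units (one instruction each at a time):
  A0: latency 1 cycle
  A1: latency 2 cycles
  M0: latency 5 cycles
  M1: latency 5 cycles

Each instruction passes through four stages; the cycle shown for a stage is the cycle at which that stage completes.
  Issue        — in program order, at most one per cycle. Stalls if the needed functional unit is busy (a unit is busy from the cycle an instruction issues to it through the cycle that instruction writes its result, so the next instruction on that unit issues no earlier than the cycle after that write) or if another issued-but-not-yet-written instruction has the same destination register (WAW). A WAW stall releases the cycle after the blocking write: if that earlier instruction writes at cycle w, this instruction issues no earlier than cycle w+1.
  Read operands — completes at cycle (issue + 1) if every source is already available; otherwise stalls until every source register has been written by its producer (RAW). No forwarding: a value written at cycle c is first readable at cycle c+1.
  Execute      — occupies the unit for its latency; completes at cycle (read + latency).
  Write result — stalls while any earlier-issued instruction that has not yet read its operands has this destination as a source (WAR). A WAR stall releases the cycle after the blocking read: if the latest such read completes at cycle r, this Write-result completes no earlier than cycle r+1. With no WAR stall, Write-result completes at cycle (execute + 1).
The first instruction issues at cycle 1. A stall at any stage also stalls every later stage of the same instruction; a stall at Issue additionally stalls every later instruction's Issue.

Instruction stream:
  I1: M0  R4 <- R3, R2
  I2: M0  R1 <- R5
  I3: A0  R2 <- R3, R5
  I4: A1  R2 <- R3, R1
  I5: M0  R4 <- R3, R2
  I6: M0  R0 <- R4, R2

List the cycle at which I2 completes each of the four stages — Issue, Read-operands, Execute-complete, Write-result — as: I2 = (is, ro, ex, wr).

I2 = (9, 10, 15, 16)

[1] issue I1 (M0)
[2] I1 read-ops
[7] I1 finished on M0
[8] I1→R4
[9] issue I2 (M0)
[10] I2 read-ops · issue I3 (A0)
[11] I3 read-ops
[12] I3 finished on A0
[13] I3→R2
[14] issue I4 (A1)
[15] I2 finished on M0
[16] I2→R1
[17] I4 read-ops · issue I5 (M0)
[19] I4 finished on A1
[20] I4→R2
[21] I5 read-ops
[26] I5 finished on M0
[27] I5→R4
[28] issue I6 (M0)
[29] I6 read-ops
[34] I6 finished on M0
[35] I6→R0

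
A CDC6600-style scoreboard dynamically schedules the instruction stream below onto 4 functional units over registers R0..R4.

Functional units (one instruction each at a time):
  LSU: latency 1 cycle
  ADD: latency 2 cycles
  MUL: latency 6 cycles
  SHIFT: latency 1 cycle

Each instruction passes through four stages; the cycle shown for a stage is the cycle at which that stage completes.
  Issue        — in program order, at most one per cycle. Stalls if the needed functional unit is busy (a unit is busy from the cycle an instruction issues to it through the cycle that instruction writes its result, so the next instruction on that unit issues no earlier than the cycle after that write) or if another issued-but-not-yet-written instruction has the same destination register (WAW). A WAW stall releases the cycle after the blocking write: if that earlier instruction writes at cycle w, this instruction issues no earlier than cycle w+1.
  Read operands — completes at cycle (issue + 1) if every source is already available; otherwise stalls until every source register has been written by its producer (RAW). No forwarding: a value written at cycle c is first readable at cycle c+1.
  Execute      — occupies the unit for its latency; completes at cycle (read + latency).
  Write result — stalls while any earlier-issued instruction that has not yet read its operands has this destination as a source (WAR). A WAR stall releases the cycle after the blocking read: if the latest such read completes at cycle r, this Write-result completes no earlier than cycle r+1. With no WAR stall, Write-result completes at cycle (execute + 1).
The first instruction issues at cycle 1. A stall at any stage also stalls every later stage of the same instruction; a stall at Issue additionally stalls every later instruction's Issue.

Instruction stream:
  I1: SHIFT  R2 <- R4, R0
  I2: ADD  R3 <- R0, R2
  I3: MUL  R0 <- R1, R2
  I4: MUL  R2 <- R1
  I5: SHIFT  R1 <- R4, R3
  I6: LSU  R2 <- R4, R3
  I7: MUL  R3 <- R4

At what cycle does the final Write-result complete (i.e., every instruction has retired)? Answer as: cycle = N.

cycle = 31

[I1] 1/2/3/4
[I2] 2/5/7/8  (RAW R2: wait I1 write@4)
[I3] 3/5/11/12  (RAW R2: wait I1 write@4)
[I4] 13/14/20/21  (struct: MUL busy until I3 writes@12)
[I5] 14/15/16/17
[I6] 22/23/24/25  (WAW R2: wait I4 write@21)
[I7] 23/24/30/31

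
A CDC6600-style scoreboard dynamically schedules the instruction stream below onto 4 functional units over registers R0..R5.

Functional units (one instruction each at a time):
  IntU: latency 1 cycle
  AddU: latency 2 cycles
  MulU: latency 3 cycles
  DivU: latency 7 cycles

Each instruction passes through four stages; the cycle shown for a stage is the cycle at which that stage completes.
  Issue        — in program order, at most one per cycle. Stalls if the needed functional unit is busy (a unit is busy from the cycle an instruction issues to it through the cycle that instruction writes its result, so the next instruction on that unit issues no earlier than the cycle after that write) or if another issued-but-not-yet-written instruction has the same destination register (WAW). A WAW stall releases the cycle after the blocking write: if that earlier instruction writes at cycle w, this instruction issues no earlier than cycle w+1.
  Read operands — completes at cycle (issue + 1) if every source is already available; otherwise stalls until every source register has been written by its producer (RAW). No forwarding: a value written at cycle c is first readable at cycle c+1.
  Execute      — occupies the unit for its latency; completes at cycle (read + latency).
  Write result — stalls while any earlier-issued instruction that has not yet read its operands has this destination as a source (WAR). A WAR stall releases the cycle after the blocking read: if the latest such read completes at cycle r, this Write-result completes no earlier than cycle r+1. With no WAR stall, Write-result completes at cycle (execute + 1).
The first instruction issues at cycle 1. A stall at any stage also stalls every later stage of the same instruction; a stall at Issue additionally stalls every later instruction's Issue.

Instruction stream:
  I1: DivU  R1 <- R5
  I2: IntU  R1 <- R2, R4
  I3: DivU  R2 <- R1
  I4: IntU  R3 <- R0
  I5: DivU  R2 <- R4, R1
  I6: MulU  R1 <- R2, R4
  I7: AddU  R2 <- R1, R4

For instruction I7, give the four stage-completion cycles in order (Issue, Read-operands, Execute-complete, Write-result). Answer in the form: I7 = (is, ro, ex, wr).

cycle 1: I1 issues→DivU
cycle 2: I1 reads
cycle 9: I1 exec-done
cycle 10: I1 writes R1
cycle 11: I2 issues→IntU
cycle 12: I2 reads · I3 issues→DivU
cycle 13: I2 exec-done
cycle 14: I2 writes R1
cycle 15: I3 reads · I4 issues→IntU
cycle 16: I4 reads
cycle 17: I4 exec-done
cycle 18: I4 writes R3
cycle 22: I3 exec-done
cycle 23: I3 writes R2
cycle 24: I5 issues→DivU
cycle 25: I5 reads · I6 issues→MulU
cycle 32: I5 exec-done
cycle 33: I5 writes R2
cycle 34: I6 reads · I7 issues→AddU
cycle 37: I6 exec-done
cycle 38: I6 writes R1
cycle 39: I7 reads
cycle 41: I7 exec-done
cycle 42: I7 writes R2

I7 = (34, 39, 41, 42)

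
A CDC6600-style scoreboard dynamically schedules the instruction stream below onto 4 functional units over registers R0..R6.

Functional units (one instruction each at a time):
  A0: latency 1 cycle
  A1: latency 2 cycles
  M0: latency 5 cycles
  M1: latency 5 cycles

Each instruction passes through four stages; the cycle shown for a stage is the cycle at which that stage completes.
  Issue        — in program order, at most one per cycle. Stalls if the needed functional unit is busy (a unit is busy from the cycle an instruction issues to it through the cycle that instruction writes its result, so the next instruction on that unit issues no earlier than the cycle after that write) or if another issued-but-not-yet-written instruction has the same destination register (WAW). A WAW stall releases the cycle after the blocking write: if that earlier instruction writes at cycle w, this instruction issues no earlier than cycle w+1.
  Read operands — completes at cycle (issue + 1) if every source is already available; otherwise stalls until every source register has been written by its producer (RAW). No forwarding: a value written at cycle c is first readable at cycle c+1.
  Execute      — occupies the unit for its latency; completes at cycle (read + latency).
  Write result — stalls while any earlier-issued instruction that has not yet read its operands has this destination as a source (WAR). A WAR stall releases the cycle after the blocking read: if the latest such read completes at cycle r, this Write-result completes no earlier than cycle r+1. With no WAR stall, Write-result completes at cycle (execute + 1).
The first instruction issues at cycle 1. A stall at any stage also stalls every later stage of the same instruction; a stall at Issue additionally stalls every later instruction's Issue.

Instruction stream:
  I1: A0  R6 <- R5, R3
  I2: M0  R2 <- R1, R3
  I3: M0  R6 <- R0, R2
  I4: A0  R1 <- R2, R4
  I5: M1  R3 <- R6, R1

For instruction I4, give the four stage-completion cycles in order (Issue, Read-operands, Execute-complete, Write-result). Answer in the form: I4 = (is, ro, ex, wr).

[I1] 1/2/3/4
[I2] 2/3/8/9
[I3] 10/11/16/17  (struct: M0 busy until I2 writes@9)
[I4] 11/12/13/14
[I5] 12/18/23/24  (RAW R6: wait I3 write@17)

I4 = (11, 12, 13, 14)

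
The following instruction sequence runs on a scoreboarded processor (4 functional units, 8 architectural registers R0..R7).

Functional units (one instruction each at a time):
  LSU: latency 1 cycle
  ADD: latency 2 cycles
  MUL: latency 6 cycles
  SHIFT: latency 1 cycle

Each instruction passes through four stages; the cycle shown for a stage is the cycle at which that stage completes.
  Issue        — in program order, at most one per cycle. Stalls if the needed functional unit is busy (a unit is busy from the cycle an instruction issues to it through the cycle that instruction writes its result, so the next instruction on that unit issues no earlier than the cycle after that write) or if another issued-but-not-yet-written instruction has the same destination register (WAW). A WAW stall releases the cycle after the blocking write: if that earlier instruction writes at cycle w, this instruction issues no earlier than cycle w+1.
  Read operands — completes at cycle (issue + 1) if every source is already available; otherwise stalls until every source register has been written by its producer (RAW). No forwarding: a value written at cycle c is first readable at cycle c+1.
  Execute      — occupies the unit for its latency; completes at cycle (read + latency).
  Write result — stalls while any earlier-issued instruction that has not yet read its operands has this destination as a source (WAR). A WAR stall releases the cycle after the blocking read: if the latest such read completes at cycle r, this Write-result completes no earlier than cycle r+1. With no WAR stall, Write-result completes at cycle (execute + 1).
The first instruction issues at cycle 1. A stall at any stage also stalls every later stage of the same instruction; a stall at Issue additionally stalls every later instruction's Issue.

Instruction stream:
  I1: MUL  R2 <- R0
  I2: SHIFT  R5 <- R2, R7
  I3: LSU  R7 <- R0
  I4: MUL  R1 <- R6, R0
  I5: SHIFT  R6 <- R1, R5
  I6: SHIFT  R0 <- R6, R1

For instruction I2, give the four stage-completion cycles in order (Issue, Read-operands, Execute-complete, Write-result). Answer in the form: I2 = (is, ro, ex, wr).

I2 = (2, 10, 11, 12)

I1 -> (1, 2, 8, 9)
I2 -> (2, 10, 11, 12)  // RAW R2: wait I1 write@9
I3 -> (3, 4, 5, 11)  // WAR R7: wait I2 read@10
I4 -> (10, 11, 17, 18)  // struct: MUL busy until I1 writes@9
I5 -> (13, 19, 20, 21)  // struct: SHIFT busy until I2 writes@12, RAW R1: wait I4 write@18
I6 -> (22, 23, 24, 25)  // struct: SHIFT busy until I5 writes@21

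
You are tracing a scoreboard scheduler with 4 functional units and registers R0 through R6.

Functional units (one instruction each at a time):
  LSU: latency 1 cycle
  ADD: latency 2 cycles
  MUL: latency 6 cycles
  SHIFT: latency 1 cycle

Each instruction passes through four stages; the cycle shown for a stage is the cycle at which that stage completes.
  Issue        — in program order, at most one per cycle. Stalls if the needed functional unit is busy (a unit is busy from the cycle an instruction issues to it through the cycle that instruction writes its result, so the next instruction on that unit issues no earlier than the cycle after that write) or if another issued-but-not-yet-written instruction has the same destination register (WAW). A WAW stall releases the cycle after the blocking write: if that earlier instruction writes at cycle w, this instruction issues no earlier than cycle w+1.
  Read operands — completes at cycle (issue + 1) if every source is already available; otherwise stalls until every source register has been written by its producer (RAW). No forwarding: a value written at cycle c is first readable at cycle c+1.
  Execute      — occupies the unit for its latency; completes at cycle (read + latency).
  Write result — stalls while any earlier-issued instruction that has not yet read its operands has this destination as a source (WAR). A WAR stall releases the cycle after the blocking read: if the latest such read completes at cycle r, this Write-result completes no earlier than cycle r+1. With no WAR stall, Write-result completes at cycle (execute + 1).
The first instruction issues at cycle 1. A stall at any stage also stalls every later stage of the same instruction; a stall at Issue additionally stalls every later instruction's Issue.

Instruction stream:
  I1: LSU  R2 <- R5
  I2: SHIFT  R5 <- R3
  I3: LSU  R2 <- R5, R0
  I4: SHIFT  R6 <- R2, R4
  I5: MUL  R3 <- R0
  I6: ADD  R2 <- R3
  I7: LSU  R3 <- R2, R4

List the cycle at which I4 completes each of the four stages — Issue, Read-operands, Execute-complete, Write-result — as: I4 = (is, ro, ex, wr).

  I1 | 1 | 2 | 3 | 4
  I2 | 2 | 3 | 4 | 5
  I3 | 5 | 6 | 7 | 8   struct: LSU busy until I1 writes@4
  I4 | 6 | 9 | 10 | 11   RAW R2: wait I3 write@8
  I5 | 7 | 8 | 14 | 15
  I6 | 9 | 16 | 18 | 19   WAW R2: wait I3 write@8 · RAW R3: wait I5 write@15
  I7 | 16 | 20 | 21 | 22   WAW R3: wait I5 write@15 · RAW R2: wait I6 write@19

I4 = (6, 9, 10, 11)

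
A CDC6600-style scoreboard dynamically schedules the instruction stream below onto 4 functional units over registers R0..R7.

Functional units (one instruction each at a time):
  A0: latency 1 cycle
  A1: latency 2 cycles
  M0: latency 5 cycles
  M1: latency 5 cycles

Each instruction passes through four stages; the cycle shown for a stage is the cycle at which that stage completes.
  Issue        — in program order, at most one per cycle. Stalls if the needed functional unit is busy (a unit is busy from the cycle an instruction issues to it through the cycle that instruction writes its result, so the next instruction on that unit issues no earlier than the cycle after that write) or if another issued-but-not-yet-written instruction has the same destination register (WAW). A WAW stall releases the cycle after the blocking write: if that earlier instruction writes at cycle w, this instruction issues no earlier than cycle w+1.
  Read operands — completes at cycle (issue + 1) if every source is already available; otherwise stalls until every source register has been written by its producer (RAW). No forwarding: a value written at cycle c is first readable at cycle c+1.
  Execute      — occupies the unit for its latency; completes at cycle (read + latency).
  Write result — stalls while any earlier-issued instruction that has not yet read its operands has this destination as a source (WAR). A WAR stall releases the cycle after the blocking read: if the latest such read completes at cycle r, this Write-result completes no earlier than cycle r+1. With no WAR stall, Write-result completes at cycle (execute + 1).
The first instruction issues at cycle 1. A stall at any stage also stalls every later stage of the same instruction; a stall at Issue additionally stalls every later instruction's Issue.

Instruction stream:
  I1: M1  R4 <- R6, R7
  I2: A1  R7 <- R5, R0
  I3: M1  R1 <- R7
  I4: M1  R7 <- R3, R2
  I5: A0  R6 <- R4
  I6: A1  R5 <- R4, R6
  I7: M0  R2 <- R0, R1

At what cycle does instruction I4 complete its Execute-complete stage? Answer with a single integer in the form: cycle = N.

I1 -> (1, 2, 7, 8)
I2 -> (2, 3, 5, 6)
I3 -> (9, 10, 15, 16)  // struct: M1 busy until I1 writes@8
I4 -> (17, 18, 23, 24)  // struct: M1 busy until I3 writes@16
I5 -> (18, 19, 20, 21)
I6 -> (19, 22, 24, 25)  // RAW R6: wait I5 write@21
I7 -> (20, 21, 26, 27)

cycle = 23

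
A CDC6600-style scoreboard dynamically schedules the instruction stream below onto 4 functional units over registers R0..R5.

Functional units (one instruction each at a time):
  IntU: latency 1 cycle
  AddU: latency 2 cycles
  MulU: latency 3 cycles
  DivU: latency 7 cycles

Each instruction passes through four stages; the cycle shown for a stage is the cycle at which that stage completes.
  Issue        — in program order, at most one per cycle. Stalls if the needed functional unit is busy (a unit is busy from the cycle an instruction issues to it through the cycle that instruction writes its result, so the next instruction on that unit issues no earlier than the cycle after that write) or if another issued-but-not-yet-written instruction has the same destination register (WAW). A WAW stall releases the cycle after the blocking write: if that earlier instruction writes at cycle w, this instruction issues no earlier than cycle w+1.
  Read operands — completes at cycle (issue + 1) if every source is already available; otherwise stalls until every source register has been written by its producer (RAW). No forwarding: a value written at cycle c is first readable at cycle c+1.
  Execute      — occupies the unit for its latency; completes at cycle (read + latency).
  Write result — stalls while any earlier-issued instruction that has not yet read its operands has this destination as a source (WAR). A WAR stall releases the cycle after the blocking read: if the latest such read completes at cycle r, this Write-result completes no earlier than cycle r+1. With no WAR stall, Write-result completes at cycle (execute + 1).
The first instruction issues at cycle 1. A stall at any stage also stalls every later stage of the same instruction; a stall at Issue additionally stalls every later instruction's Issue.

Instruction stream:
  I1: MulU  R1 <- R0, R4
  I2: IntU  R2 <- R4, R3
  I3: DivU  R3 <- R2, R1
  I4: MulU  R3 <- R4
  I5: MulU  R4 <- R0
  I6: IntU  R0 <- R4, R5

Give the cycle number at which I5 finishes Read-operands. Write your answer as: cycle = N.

cycle = 23

I1 -> (1, 2, 5, 6)
I2 -> (2, 3, 4, 5)
I3 -> (3, 7, 14, 15)  // RAW R1: wait I1 write@6
I4 -> (16, 17, 20, 21)  // WAW R3: wait I3 write@15
I5 -> (22, 23, 26, 27)  // struct: MulU busy until I4 writes@21
I6 -> (23, 28, 29, 30)  // RAW R4: wait I5 write@27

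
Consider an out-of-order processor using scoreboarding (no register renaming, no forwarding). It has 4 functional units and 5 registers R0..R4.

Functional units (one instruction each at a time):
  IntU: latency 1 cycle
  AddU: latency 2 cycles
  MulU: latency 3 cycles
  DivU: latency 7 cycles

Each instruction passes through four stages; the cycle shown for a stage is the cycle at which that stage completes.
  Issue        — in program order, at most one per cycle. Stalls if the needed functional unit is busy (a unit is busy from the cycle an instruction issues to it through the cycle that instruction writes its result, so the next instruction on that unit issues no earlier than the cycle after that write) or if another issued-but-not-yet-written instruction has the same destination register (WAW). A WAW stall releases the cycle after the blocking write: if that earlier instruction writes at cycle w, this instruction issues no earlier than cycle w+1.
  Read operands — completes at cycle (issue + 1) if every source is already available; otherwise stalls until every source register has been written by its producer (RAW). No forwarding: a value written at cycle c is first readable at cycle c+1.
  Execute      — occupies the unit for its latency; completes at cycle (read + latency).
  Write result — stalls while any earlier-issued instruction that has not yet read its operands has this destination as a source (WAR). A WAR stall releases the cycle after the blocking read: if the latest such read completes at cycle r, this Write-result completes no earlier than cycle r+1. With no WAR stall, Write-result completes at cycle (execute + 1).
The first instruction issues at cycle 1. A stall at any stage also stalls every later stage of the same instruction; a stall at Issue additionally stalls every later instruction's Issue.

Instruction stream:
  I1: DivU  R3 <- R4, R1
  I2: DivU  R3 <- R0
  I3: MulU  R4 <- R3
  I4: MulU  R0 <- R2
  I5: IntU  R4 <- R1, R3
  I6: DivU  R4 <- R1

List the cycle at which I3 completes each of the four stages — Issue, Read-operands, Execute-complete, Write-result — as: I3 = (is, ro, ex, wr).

1) issue 1, read 2, done 9, write 10
2) issue 11, read 12, done 19, write 20  <struct: DivU busy until I1 writes@10>
3) issue 12, read 21, done 24, write 25  <RAW R3: wait I2 write@20>
4) issue 26, read 27, done 30, write 31  <struct: MulU busy until I3 writes@25>
5) issue 27, read 28, done 29, write 30
6) issue 31, read 32, done 39, write 40  <WAW R4: wait I5 write@30>

I3 = (12, 21, 24, 25)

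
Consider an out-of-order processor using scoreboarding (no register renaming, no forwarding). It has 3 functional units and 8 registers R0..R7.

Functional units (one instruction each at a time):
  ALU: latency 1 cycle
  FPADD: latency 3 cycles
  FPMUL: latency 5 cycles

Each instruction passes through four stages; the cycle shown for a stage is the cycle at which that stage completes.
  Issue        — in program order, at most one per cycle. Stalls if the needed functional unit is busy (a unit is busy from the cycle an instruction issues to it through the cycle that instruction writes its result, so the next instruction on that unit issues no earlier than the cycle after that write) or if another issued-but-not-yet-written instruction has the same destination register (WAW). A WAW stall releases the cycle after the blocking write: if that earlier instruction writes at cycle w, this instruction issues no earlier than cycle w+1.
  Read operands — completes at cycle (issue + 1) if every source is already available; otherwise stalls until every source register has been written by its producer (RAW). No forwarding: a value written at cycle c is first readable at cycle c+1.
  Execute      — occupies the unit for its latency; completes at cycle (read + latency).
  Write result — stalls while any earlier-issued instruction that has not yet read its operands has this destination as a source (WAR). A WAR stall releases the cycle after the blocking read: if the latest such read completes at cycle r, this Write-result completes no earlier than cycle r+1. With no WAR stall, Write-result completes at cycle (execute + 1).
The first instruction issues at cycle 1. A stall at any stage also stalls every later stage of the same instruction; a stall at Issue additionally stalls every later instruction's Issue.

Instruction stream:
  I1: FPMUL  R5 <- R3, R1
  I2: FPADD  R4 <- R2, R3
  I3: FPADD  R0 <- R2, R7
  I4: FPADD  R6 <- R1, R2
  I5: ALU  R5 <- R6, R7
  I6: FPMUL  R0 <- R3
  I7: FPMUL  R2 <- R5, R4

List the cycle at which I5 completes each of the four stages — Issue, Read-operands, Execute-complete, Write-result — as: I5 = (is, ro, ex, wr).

1) issue 1, read 2, done 7, write 8
2) issue 2, read 3, done 6, write 7
3) issue 8, read 9, done 12, write 13  <struct: FPADD busy until I2 writes@7>
4) issue 14, read 15, done 18, write 19  <struct: FPADD busy until I3 writes@13>
5) issue 15, read 20, done 21, write 22  <RAW R6: wait I4 write@19>
6) issue 16, read 17, done 22, write 23
7) issue 24, read 25, done 30, write 31  <struct: FPMUL busy until I6 writes@23>

I5 = (15, 20, 21, 22)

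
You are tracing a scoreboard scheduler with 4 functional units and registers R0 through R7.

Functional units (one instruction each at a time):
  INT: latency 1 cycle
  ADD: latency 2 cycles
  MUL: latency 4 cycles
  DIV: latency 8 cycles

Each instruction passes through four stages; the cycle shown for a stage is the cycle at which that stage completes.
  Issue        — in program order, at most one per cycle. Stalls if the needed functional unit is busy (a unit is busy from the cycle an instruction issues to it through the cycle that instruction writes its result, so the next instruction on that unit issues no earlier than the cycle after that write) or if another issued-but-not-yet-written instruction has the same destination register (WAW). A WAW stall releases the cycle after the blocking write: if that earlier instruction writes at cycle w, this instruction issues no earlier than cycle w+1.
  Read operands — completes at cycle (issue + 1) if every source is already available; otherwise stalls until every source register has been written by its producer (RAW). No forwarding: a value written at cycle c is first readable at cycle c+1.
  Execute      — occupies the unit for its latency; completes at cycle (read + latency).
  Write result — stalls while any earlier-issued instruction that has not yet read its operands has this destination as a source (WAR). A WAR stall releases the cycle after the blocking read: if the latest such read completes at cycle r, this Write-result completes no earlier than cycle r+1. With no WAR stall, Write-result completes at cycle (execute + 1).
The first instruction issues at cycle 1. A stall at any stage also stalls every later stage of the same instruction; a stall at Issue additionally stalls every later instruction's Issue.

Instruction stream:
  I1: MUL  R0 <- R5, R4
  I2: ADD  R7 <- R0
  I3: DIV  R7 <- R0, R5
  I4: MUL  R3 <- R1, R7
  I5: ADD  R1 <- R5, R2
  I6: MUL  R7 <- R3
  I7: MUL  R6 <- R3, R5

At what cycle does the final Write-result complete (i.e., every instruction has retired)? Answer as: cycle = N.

cycle = 42

t=1  I1→MUL
t=2  I1 RO | I2→ADD
t=6  I1 EX
t=7  I1 WR R0
t=8  I2 RO
t=10  I2 EX
t=11  I2 WR R7
t=12  I3→DIV
t=13  I3 RO | I4→MUL
t=14  I5→ADD
t=15  I5 RO
t=17  I5 EX
t=21  I3 EX
t=22  I3 WR R7
t=23  I4 RO
t=24  I5 WR R1
t=27  I4 EX
t=28  I4 WR R3
t=29  I6→MUL
t=30  I6 RO
t=34  I6 EX
t=35  I6 WR R7
t=36  I7→MUL
t=37  I7 RO
t=41  I7 EX
t=42  I7 WR R6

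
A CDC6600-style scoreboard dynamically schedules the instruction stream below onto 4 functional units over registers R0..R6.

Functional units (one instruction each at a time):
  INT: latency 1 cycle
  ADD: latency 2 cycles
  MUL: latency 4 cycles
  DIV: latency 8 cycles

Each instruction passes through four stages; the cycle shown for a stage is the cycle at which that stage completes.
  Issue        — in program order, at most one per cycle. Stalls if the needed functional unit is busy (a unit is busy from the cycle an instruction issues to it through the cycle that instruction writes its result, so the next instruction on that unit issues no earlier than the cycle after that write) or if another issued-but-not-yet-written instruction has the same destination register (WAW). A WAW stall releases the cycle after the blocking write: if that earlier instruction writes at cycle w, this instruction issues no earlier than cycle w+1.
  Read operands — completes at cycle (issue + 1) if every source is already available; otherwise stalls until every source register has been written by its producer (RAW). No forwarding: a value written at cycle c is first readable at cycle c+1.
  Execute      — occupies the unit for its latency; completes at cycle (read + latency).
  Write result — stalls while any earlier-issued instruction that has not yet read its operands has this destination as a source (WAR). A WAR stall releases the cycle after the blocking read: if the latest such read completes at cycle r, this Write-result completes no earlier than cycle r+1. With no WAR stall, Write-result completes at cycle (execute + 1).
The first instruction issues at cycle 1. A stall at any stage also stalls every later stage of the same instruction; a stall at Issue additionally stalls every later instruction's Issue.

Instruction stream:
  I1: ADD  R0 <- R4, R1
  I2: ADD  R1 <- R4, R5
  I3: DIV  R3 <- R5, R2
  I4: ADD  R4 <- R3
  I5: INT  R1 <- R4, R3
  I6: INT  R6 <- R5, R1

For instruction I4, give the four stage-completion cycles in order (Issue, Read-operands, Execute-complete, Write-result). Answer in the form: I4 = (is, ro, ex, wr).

I1  is:1  ro:2  ex:4  wr:5
I2  is:6  ro:7  ex:9  wr:10  — struct: ADD busy until I1 writes@5
I3  is:7  ro:8  ex:16  wr:17
I4  is:11  ro:18  ex:20  wr:21  — struct: ADD busy until I2 writes@10, RAW R3: wait I3 write@17
I5  is:12  ro:22  ex:23  wr:24  — RAW R4: wait I4 write@21
I6  is:25  ro:26  ex:27  wr:28  — struct: INT busy until I5 writes@24

I4 = (11, 18, 20, 21)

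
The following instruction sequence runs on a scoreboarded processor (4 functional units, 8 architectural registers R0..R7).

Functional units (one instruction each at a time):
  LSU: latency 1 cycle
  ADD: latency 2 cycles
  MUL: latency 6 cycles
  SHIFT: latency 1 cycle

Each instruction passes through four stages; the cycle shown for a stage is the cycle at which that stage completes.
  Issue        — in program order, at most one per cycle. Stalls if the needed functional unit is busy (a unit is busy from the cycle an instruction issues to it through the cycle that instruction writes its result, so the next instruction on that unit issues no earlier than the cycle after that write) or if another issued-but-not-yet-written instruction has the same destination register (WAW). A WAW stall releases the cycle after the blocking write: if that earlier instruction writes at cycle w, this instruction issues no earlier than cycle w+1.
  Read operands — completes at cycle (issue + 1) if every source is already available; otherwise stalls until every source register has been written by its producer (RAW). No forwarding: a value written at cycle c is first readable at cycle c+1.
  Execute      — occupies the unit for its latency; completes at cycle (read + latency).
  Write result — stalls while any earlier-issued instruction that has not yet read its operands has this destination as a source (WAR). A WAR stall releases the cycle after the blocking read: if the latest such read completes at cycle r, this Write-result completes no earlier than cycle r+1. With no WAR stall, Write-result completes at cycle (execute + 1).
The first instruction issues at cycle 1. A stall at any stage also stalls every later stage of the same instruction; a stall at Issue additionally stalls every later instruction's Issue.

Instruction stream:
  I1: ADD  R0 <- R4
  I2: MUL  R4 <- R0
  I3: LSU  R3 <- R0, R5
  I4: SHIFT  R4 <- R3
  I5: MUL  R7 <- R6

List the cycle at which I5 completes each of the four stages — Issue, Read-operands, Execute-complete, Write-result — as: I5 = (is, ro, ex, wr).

1) issue 1, read 2, done 4, write 5
2) issue 2, read 6, done 12, write 13  <RAW R0: wait I1 write@5>
3) issue 3, read 6, done 7, write 8  <RAW R0: wait I1 write@5>
4) issue 14, read 15, done 16, write 17  <WAW R4: wait I2 write@13>
5) issue 15, read 16, done 22, write 23

I5 = (15, 16, 22, 23)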